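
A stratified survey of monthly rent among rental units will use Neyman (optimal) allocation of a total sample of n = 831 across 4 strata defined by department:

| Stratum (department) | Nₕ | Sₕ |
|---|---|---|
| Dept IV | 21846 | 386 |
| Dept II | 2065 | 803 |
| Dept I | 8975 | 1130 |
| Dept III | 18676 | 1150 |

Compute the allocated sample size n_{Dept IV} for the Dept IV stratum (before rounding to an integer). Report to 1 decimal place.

Neyman allocation: nₕ = n·NₕSₕ / Σⱼ NⱼSⱼ.
Σ NⱼSⱼ = 21846·386 + 2065·803 + 8975·1130 + 18676·1150 = 4.1709901 × 10^7.
n_{Dept IV} = 831·21846·386 / (4.1709901 × 10^7) = 168.0.

168.0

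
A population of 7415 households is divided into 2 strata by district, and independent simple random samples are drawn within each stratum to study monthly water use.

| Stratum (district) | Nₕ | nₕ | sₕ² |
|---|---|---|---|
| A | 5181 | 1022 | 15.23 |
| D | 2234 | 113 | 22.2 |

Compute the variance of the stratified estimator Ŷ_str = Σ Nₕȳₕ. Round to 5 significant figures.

1.2520 × 10^6

Var(Ŷ_str) = Σₕ Nₕ²(1 − fₕ)sₕ²/nₕ.
A: 5181²·(1 − 1022/5181)·15.23/1022 = 321108.29.
D: 2234²·(1 − 113/2234)·22.2/113 = 930890.01.
Sum = 1.2519983 × 10^6.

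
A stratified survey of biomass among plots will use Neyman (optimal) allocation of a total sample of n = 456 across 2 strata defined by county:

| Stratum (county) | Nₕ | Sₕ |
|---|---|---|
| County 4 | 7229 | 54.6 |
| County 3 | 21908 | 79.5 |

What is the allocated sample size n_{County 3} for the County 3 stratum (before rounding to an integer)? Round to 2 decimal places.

Neyman allocation: nₕ = n·NₕSₕ / Σⱼ NⱼSⱼ.
Σ NⱼSⱼ = 7229·54.6 + 21908·79.5 = 2.1363894 × 10^6.
n_{County 3} = 456·21908·79.5 / (2.1363894 × 10^6) = 371.75.

371.75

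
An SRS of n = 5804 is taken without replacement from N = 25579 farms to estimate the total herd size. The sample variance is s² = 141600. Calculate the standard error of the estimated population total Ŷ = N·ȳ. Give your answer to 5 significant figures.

111090

Var(Ŷ) = N²·Var(ȳ) = N²·(1 − n/N)·s²/n.
f = 5804/25579 = 0.22690488; Var(ȳ) = 0.77309512·141600/5804 = 18.861177.
Var(Ŷ) = 25579² · 18.861177 = 1.234059 × 10^10.
SE(Ŷ) = √(1.234059 × 10^10) = 111090.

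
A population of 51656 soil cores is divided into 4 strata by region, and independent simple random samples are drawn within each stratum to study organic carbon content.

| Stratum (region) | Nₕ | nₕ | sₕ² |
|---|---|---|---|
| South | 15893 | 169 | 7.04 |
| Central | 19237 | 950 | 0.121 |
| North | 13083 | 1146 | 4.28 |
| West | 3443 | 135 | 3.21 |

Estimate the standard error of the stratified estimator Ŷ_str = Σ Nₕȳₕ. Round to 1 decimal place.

3362.9

Var(Ŷ_str) = Σₕ Nₕ²(1 − fₕ)sₕ²/nₕ.
South: 15893²·(1 − 169/15893)·7.04/169 = 1.0410099 × 10^7.
Central: 19237²·(1 − 950/19237)·0.121/950 = 44806.557.
North: 13083²·(1 − 1146/13083)·4.28/1146 = 583259.32.
West: 3443²·(1 − 135/3443)·3.21/135 = 270815.67.
Sum = 1.1308981 × 10^7.
SE = √(1.1308981 × 10^7) = 3362.9.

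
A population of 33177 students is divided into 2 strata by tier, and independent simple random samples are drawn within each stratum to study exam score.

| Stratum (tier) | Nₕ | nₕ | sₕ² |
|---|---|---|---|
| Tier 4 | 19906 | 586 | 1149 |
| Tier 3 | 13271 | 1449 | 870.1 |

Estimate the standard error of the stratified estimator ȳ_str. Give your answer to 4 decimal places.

Var(ȳ_str) = Σₕ Wₕ²(1 − fₕ)sₕ²/nₕ with Wₕ = Nₕ/N, N = 33177.
Tier 4: Wₕ = 0.59999397; term = 0.59999397²·(1 − 0.02943836)·1149/586 = 0.68507688.
Tier 3: Wₕ = 0.40000603; term = 0.40000603²·(1 − 0.10918544)·870.1/1449 = 0.085589633.
Sum = 0.77066651.
SE = √(0.77066651) = 0.8779.

0.8779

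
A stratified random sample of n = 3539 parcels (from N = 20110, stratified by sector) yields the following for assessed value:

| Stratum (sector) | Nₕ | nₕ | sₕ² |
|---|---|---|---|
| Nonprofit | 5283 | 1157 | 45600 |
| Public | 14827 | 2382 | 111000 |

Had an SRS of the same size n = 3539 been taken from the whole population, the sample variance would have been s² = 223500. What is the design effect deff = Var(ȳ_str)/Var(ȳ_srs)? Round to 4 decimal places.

Var(ȳ_str) = Σ Wₕ²(1−fₕ)sₕ²/nₕ with Wₕ = Nₕ/20110:
  Nonprofit: (5283/20110)²·(1−1157/5283)·45600/1157 = 2.1243065
  Public: (14827/20110)²·(1−2382/14827)·111000/2382 = 21.262057
  → Var(ȳ_str) = 23.386364.
Var(ȳ_srs) = (1 − 3539/20110)·223500/3539 = 52.039559.
deff = 23.386364 / 52.039559 = 0.4494.

0.4494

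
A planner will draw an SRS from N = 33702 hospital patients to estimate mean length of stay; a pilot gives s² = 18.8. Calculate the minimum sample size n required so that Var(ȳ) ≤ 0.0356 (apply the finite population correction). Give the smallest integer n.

520

Without fpc, n₀ = s²/D = 18.8/0.0356 = 528.0899.
With fpc, (1 − n/N)·s²/n ≤ D requires n ≥ n₀/(1 + n₀/N) = 528.0899/(1 + 528.0899/33702) = 519.9427.
Rounding up, n = 520.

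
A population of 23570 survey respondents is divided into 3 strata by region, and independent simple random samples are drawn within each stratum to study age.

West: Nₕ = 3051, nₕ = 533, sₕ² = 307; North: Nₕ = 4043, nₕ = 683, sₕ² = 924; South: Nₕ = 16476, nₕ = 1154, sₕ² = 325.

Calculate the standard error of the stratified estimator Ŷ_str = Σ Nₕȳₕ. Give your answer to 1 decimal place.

Var(Ŷ_str) = Σₕ Nₕ²(1 − fₕ)sₕ²/nₕ.
West: 3051²·(1 − 533/3051)·307/533 = 4.4249575 × 10^6.
North: 4043²·(1 − 683/4043)·924/683 = 1.8377832 × 10^7.
South: 16476²·(1 − 1154/16476)·325/1154 = 7.1095939 × 10^7.
Sum = 9.3898729 × 10^7.
SE = √(9.3898729 × 10^7) = 9690.1.

9690.1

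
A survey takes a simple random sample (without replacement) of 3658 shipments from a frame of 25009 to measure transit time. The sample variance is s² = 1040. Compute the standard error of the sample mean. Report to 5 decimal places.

Under SRS without replacement, Var(ȳ) = (1 − f)·s²/n with f = n/N = 3658/25009 = 0.14626734.
Var(ȳ) = (1 − 0.14626734)·1040/3658 = 0.85373266·0.28430837 = 0.24272334.
SE(ȳ) = √(0.24272334) = 0.49267.

0.49267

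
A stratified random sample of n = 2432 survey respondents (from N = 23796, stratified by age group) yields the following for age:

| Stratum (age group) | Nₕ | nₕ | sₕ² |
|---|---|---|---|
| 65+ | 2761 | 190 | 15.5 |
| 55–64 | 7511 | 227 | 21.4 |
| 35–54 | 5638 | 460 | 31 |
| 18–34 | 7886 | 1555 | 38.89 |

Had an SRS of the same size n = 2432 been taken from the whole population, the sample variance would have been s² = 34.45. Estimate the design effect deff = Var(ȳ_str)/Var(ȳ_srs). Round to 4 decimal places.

1.2432

Var(ȳ_str) = Σ Wₕ²(1−fₕ)sₕ²/nₕ with Wₕ = Nₕ/23796:
  65+: (2761/23796)²·(1−190/2761)·15.5/190 = 0.0010226774
  55–64: (7511/23796)²·(1−227/7511)·21.4/227 = 0.0091085175
  35–54: (5638/23796)²·(1−460/5638)·31/460 = 0.0034744259
  18–34: (7886/23796)²·(1−1555/7886)·38.89/1555 = 0.0022051022
  → Var(ȳ_str) = 0.015810723.
Var(ȳ_srs) = (1 − 2432/23796)·34.45/2432 = 0.012717574.
deff = 0.015810723 / 0.012717574 = 1.2432.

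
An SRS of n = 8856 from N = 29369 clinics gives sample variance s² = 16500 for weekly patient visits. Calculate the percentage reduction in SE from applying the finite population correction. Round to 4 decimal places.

f = n/N = 8856/29369 = 0.30154244.
SE_no-fpc = √(s²/n) = 1.3649702; SE_fpc = √((1−f)s²/n) = 1.1407571.
Ratio = √(1−f) = 0.83573773. Reduction = 100·(1 − 0.83573773) = 16.4262%.

16.4262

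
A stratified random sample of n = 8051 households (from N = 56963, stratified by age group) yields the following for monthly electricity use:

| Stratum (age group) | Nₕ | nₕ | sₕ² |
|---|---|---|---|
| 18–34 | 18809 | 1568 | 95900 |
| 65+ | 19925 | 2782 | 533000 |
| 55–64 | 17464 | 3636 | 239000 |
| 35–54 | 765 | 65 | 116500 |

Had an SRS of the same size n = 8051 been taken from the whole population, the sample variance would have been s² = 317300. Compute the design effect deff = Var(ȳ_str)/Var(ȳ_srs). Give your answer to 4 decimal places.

Var(ȳ_str) = Σ Wₕ²(1−fₕ)sₕ²/nₕ with Wₕ = Nₕ/56963:
  18–34: (18809/56963)²·(1−1568/18809)·95900/1568 = 6.1124455
  65+: (19925/56963)²·(1−2782/19925)·533000/2782 = 20.168311
  55–64: (17464/56963)²·(1−3636/17464)·239000/3636 = 4.8920559
  35–54: (765/56963)²·(1−65/765)·116500/65 = 0.29579194
  → Var(ȳ_str) = 31.468604.
Var(ȳ_srs) = (1 − 8051/56963)·317300/8051 = 33.840971.
deff = 31.468604 / 33.840971 = 0.9299.

0.9299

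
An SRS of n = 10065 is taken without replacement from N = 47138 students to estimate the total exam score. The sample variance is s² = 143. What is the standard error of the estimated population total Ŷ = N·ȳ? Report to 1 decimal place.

Var(Ŷ) = N²·Var(ȳ) = N²·(1 − n/N)·s²/n.
f = 10065/47138 = 0.21352200; Var(ȳ) = 0.78647800·143/10065 = 0.011174004.
Var(Ŷ) = 47138² · 0.011174004 = 2.4828537 × 10^7.
SE(Ŷ) = √(2.4828537 × 10^7) = 4982.8.

4982.8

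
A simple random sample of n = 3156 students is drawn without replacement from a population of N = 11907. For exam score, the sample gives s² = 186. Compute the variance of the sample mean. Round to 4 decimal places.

0.0433

Under SRS without replacement, Var(ȳ) = (1 − f)·s²/n with f = n/N = 3156/11907 = 0.26505417.
Var(ȳ) = (1 − 0.26505417)·186/3156 = 0.73494583·0.058935361 = 0.043314298.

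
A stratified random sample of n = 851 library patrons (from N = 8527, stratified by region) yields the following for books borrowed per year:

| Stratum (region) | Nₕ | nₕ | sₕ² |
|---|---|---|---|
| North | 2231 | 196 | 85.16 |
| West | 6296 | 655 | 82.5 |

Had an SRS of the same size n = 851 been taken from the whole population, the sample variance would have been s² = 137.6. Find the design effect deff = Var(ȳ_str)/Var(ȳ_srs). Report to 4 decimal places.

0.6091

Var(ȳ_str) = Σ Wₕ²(1−fₕ)sₕ²/nₕ with Wₕ = Nₕ/8527:
  North: (2231/8527)²·(1−196/2231)·85.16/196 = 0.027130078
  West: (6296/8527)²·(1−655/6296)·82.5/655 = 0.061523487
  → Var(ȳ_str) = 0.088653565.
Var(ȳ_srs) = (1 − 851/8527)·137.6/851 = 0.14555515.
deff = 0.088653565 / 0.14555515 = 0.6091.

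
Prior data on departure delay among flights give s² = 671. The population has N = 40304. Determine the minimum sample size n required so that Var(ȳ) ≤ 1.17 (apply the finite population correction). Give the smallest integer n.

Without fpc, n₀ = s²/D = 671/1.17 = 573.5043.
With fpc, (1 − n/N)·s²/n ≤ D requires n ≥ n₀/(1 + n₀/N) = 573.5043/(1 + 573.5043/40304) = 565.4581.
Rounding up, n = 566.

566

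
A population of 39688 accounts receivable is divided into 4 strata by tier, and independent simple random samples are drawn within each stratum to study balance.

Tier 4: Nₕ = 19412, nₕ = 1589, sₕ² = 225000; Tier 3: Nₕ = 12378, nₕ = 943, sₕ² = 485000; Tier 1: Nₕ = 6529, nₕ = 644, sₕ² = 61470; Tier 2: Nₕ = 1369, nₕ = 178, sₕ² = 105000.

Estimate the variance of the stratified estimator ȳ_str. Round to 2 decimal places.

80.26

Var(ȳ_str) = Σₕ Wₕ²(1 − fₕ)sₕ²/nₕ with Wₕ = Nₕ/N, N = 39688.
Tier 4: Wₕ = 0.48911510; term = 0.48911510²·(1 − 0.08185658)·225000/1589 = 31.102212.
Tier 3: Wₕ = 0.31188268; term = 0.31188268²·(1 − 0.07618355)·485000/943 = 46.216629.
Tier 1: Wₕ = 0.16450816; term = 0.16450816²·(1 − 0.09863685)·61470/644 = 2.3283703.
Tier 2: Wₕ = 0.03449405; term = 0.03449405²·(1 − 0.13002191)·105000/178 = 0.61061305.
Sum = 80.257824.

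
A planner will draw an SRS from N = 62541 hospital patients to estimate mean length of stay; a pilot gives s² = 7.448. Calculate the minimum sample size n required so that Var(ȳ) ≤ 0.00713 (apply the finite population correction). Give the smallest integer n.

1028

Without fpc, n₀ = s²/D = 7.448/0.00713 = 1044.6003.
With fpc, (1 − n/N)·s²/n ≤ D requires n ≥ n₀/(1 + n₀/N) = 1044.6003/(1 + 1044.6003/62541) = 1027.4393.
Rounding up, n = 1028.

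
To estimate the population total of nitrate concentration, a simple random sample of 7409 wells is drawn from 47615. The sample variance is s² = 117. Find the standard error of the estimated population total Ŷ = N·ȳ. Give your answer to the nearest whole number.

5498

Var(Ŷ) = N²·Var(ȳ) = N²·(1 − n/N)·s²/n.
f = 7409/47615 = 0.15560223; Var(ȳ) = 0.84439777·117/7409 = 0.013334396.
Var(Ŷ) = 47615² · 0.013334396 = 3.0231586 × 10^7.
SE(Ŷ) = √(3.0231586 × 10^7) = 5498.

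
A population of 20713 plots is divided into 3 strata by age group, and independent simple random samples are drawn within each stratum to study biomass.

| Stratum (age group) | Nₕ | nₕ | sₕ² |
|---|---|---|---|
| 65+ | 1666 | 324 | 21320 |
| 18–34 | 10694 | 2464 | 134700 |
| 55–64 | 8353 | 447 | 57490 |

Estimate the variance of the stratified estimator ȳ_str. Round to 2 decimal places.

Var(ȳ_str) = Σₕ Wₕ²(1 − fₕ)sₕ²/nₕ with Wₕ = Nₕ/N, N = 20713.
65+: Wₕ = 0.08043258; term = 0.08043258²·(1 − 0.19447779)·21320/324 = 0.3429128.
18–34: Wₕ = 0.51629411; term = 0.51629411²·(1 − 0.23040958)·134700/2464 = 11.214525.
55–64: Wₕ = 0.40327331; term = 0.40327331²·(1 − 0.05351371)·57490/447 = 19.79694.
Sum = 31.354378.

31.35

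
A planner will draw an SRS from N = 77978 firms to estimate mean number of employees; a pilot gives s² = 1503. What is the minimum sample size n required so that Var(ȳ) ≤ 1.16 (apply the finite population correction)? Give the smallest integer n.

Without fpc, n₀ = s²/D = 1503/1.16 = 1295.6897.
With fpc, (1 − n/N)·s²/n ≤ D requires n ≥ n₀/(1 + n₀/N) = 1295.6897/(1 + 1295.6897/77978) = 1274.5123.
Rounding up, n = 1275.

1275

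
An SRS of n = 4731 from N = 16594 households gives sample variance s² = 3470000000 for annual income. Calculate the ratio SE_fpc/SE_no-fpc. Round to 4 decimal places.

f = n/N = 4731/16594 = 0.28510305.
SE_no-fpc = √(s²/n) = 856.42288; SE_fpc = √((1−f)s²/n) = 724.11907.
Ratio = √(1−f) = 0.84551579.

0.8455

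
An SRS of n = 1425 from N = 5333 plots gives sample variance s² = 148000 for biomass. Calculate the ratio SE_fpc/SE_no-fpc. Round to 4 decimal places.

0.8560

f = n/N = 1425/5333 = 0.26720420.
SE_no-fpc = √(s²/n) = 10.191155; SE_fpc = √((1−f)s²/n) = 8.723985.
Ratio = √(1−f) = 0.85603493.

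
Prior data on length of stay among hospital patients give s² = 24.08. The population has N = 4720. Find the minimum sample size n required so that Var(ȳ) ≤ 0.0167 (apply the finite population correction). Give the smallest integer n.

1105

Without fpc, n₀ = s²/D = 24.08/0.0167 = 1441.9162.
With fpc, (1 − n/N)·s²/n ≤ D requires n ≥ n₀/(1 + n₀/N) = 1441.9162/(1 + 1441.9162/4720) = 1104.5013.
Rounding up, n = 1105.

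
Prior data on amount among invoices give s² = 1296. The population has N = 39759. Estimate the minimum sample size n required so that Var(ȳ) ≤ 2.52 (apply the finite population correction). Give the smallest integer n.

Without fpc, n₀ = s²/D = 1296/2.52 = 514.2857.
With fpc, (1 − n/N)·s²/n ≤ D requires n ≥ n₀/(1 + n₀/N) = 514.2857/(1 + 514.2857/39759) = 507.7183.
Rounding up, n = 508.

508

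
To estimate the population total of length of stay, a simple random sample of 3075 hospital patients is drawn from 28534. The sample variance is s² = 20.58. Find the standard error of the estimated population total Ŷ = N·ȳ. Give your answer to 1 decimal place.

Var(Ŷ) = N²·Var(ȳ) = N²·(1 − n/N)·s²/n.
f = 3075/28534 = 0.10776617; Var(ȳ) = 0.89223383·20.58/3075 = 0.0059714381.
Var(Ŷ) = 28534² · 0.0059714381 = 4.8618801 × 10^6.
SE(Ŷ) = √(4.8618801 × 10^6) = 2205.0.

2205.0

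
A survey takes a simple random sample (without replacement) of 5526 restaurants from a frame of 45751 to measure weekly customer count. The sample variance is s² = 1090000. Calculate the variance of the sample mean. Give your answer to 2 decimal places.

Under SRS without replacement, Var(ȳ) = (1 − f)·s²/n with f = n/N = 5526/45751 = 0.12078425.
Var(ȳ) = (1 − 0.12078425)·1090000/5526 = 0.87921575·197.24937 = 173.42475.

173.42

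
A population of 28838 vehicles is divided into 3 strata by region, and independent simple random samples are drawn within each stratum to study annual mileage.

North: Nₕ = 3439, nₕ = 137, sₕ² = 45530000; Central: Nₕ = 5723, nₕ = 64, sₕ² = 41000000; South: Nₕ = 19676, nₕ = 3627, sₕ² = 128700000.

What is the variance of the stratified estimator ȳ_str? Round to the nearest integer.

42960

Var(ȳ_str) = Σₕ Wₕ²(1 − fₕ)sₕ²/nₕ with Wₕ = Nₕ/N, N = 28838.
North: Wₕ = 0.11925238; term = 0.11925238²·(1 − 0.03983716)·45530000/137 = 4537.9118.
Central: Wₕ = 0.19845343; term = 0.19845343²·(1 − 0.01118295)·41000000/64 = 24948.075.
South: Wₕ = 0.68229420; term = 0.68229420²·(1 − 0.18433625)·128700000/3627 = 13473.658.
Sum = 42959.645.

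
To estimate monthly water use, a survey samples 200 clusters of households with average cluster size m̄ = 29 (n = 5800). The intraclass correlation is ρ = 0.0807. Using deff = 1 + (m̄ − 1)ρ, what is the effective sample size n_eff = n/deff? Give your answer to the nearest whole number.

deff = 1 + (29 − 1)·0.0807 = 1 + 2.2596 = 3.2596.
n_eff = 5800 / 3.2596 = 1779.

1779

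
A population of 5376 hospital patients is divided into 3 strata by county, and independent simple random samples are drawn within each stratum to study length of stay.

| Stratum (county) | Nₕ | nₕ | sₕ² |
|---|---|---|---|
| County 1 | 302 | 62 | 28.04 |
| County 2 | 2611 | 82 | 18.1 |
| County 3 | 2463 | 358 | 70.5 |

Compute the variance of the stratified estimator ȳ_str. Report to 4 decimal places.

Var(ȳ_str) = Σₕ Wₕ²(1 − fₕ)sₕ²/nₕ with Wₕ = Nₕ/N, N = 5376.
County 1: Wₕ = 0.05617560; term = 0.05617560²·(1 − 0.20529801)·28.04/62 = 0.0011341904.
County 2: Wₕ = 0.48567708; term = 0.48567708²·(1 − 0.03140559)·18.1/82 = 0.050431502.
County 3: Wₕ = 0.45814732; term = 0.45814732²·(1 − 0.14535120)·70.5/358 = 0.035326782.
Sum = 0.086892474.

0.0869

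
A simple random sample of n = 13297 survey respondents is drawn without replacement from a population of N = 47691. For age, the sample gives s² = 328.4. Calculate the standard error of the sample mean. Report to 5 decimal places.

Under SRS without replacement, Var(ȳ) = (1 − f)·s²/n with f = n/N = 13297/47691 = 0.27881571.
Var(ȳ) = (1 − 0.27881571)·328.4/13297 = 0.72118429·0.0246973 = 0.017811305.
SE(ȳ) = √(0.017811305) = 0.13346.

0.13346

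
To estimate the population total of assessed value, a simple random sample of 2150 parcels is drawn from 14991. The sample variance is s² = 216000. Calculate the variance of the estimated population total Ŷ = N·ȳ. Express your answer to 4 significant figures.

Var(Ŷ) = N²·Var(ȳ) = N²·(1 − n/N)·s²/n.
f = 2150/14991 = 0.14341938; Var(ȳ) = 0.85658062·216000/2150 = 86.056471.
Var(Ŷ) = 14991² · 86.056471 = 1.9339478 × 10^10.

1.934 × 10^10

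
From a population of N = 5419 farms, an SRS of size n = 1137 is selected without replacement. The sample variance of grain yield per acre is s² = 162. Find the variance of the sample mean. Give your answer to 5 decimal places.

Under SRS without replacement, Var(ȳ) = (1 − f)·s²/n with f = n/N = 1137/5419 = 0.20981731.
Var(ȳ) = (1 − 0.20981731)·162/1137 = 0.79018269·0.14248021 = 0.1125854.

0.11259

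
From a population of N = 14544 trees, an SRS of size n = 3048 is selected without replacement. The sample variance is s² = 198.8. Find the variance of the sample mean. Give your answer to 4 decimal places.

Under SRS without replacement, Var(ȳ) = (1 − f)·s²/n with f = n/N = 3048/14544 = 0.20957096.
Var(ȳ) = (1 − 0.20957096)·198.8/3048 = 0.79042904·0.065223097 = 0.05155423.

0.0516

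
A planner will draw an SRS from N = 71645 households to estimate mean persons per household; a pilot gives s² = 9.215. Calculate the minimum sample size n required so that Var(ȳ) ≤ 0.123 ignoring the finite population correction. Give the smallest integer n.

75

Without fpc, n₀ = s²/D = 9.215/0.123 = 74.9187.
Rounding up, n = 75.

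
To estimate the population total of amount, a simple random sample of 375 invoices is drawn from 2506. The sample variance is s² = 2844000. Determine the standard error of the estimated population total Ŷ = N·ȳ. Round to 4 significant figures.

201200

Var(Ŷ) = N²·Var(ȳ) = N²·(1 − n/N)·s²/n.
f = 375/2506 = 0.14964086; Var(ȳ) = 0.85035914·2844000/375 = 6449.1237.
Var(Ŷ) = 2506² · 6449.1237 = 4.0500729 × 10^10.
SE(Ŷ) = √(4.0500729 × 10^10) = 201200.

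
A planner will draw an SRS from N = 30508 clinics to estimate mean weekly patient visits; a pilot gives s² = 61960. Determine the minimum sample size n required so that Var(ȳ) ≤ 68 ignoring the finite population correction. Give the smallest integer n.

Without fpc, n₀ = s²/D = 61960/68 = 911.1765.
Rounding up, n = 912.

912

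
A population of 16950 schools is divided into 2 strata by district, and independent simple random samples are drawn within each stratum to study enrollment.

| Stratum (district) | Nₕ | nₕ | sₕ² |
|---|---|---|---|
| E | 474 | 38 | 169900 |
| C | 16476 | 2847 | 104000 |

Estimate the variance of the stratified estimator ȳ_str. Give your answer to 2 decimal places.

31.77

Var(ȳ_str) = Σₕ Wₕ²(1 − fₕ)sₕ²/nₕ with Wₕ = Nₕ/N, N = 16950.
E: Wₕ = 0.02796460; term = 0.02796460²·(1 − 0.08016878)·169900/38 = 3.2161419.
C: Wₕ = 0.97203540; term = 0.97203540²·(1 − 0.17279680)·104000/2847 = 28.55106.
Sum = 31.767202.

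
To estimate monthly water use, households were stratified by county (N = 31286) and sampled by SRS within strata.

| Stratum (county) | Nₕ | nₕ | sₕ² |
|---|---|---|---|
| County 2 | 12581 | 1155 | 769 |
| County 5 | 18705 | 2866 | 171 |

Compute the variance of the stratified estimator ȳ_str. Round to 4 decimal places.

Var(ȳ_str) = Σₕ Wₕ²(1 − fₕ)sₕ²/nₕ with Wₕ = Nₕ/N, N = 31286.
County 2: Wₕ = 0.40212875; term = 0.40212875²·(1 − 0.09180510)·769/1155 = 0.097780816.
County 5: Wₕ = 0.59787125; term = 0.59787125²·(1 − 0.15322106)·171/2866 = 0.018059483.
Sum = 0.1158403.

0.1158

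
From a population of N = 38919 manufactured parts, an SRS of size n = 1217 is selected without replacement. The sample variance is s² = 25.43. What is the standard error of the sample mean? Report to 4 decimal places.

Under SRS without replacement, Var(ȳ) = (1 − f)·s²/n with f = n/N = 1217/38919 = 0.03127007.
Var(ȳ) = (1 − 0.03127007)·25.43/1217 = 0.96872993·0.020895645 = 0.020242237.
SE(ȳ) = √(0.020242237) = 0.1423.

0.1423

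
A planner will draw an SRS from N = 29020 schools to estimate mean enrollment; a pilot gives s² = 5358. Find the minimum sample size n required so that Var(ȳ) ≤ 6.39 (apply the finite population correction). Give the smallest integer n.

815

Without fpc, n₀ = s²/D = 5358/6.39 = 838.4977.
With fpc, (1 − n/N)·s²/n ≤ D requires n ≥ n₀/(1 + n₀/N) = 838.4977/(1 + 838.4977/29020) = 814.9507.
Rounding up, n = 815.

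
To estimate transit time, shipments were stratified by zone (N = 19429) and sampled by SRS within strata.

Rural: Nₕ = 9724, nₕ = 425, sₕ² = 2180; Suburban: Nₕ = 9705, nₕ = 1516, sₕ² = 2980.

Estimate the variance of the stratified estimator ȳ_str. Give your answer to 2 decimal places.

Var(ȳ_str) = Σₕ Wₕ²(1 − fₕ)sₕ²/nₕ with Wₕ = Nₕ/N, N = 19429.
Rural: Wₕ = 0.50048896; term = 0.50048896²·(1 − 0.04370629)·2180/425 = 1.2287057.
Suburban: Wₕ = 0.49951104; term = 0.49951104²·(1 − 0.15620814)·2980/1516 = 0.41384964.
Sum = 1.6425553.

1.64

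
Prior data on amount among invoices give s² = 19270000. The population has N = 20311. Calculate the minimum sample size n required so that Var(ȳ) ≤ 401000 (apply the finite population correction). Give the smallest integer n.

48

Without fpc, n₀ = s²/D = 19270000/401000 = 48.0549.
With fpc, (1 − n/N)·s²/n ≤ D requires n ≥ n₀/(1 + n₀/N) = 48.0549/(1 + 48.0549/20311) = 47.9415.
Rounding up, n = 48.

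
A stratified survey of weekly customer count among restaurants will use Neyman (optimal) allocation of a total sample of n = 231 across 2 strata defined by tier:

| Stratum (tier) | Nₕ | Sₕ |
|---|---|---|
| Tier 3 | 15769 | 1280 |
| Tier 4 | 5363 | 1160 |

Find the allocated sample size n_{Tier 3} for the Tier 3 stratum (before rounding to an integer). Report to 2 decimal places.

Neyman allocation: nₕ = n·NₕSₕ / Σⱼ NⱼSⱼ.
Σ NⱼSⱼ = 15769·1280 + 5363·1160 = 2.64054 × 10^7.
n_{Tier 3} = 231·15769·1280 / (2.64054 × 10^7) = 176.58.

176.58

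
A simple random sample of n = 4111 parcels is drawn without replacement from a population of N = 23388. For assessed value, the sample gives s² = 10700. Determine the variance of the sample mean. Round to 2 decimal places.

Under SRS without replacement, Var(ȳ) = (1 − f)·s²/n with f = n/N = 4111/23388 = 0.17577390.
Var(ȳ) = (1 − 0.17577390)·10700/4111 = 0.82422610·2.602773 = 2.1452735.

2.15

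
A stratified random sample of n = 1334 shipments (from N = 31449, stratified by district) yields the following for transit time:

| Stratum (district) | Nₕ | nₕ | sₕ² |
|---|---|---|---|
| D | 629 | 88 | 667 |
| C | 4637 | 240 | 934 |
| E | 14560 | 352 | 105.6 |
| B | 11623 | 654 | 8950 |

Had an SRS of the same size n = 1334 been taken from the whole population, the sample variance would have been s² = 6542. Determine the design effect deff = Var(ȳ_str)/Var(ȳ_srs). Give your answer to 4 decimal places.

Var(ȳ_str) = Σ Wₕ²(1−fₕ)sₕ²/nₕ with Wₕ = Nₕ/31449:
  D: (629/31449)²·(1−88/629)·667/88 = 0.0026078187
  C: (4637/31449)²·(1−240/4637)·934/240 = 0.080226069
  E: (14560/31449)²·(1−352/14560)·105.6/352 = 0.06274829
  B: (11623/31449)²·(1−654/11623)·8950/654 = 1.7640743
  → Var(ȳ_str) = 1.9096565.
Var(ȳ_srs) = (1 − 1334/31449)·6542/1334 = 4.6960286.
deff = 1.9096565 / 4.6960286 = 0.4067.

0.4067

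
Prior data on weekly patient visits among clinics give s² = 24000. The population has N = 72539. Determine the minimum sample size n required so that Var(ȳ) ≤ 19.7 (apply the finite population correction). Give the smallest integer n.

Without fpc, n₀ = s²/D = 24000/19.7 = 1218.2741.
With fpc, (1 − n/N)·s²/n ≤ D requires n ≥ n₀/(1 + n₀/N) = 1218.2741/(1 + 1218.2741/72539) = 1198.1515.
Rounding up, n = 1199.

1199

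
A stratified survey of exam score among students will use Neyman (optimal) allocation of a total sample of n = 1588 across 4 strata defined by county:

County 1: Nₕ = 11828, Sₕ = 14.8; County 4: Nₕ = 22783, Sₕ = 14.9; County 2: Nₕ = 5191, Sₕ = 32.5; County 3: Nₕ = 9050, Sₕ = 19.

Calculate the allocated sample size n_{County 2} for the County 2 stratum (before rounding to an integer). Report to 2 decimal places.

313.28

Neyman allocation: nₕ = n·NₕSₕ / Σⱼ NⱼSⱼ.
Σ NⱼSⱼ = 11828·14.8 + 22783·14.9 + 5191·32.5 + 9050·19 = 855178.6.
n_{County 2} = 1588·5191·32.5 / 855178.6 = 313.28.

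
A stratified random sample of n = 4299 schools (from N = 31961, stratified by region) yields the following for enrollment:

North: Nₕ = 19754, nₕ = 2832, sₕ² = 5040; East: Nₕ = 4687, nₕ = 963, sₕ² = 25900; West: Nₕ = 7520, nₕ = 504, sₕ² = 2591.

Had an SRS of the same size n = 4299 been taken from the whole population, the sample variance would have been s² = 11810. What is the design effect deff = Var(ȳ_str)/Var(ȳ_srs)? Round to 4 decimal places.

0.5499

Var(ȳ_str) = Σ Wₕ²(1−fₕ)sₕ²/nₕ with Wₕ = Nₕ/31961:
  North: (19754/31961)²·(1−2832/19754)·5040/2832 = 0.58237579
  East: (4687/31961)²·(1−963/4687)·25900/963 = 0.45955488
  West: (7520/31961)²·(1−504/7520)·2591/504 = 0.26552388
  → Var(ȳ_str) = 1.3074546.
Var(ȳ_srs) = (1 − 4299/31961)·11810/4299 = 2.3776377.
deff = 1.3074546 / 2.3776377 = 0.5499.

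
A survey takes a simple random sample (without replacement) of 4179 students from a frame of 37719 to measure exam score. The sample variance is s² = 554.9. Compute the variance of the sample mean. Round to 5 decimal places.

0.11807

Under SRS without replacement, Var(ȳ) = (1 − f)·s²/n with f = n/N = 4179/37719 = 0.11079297.
Var(ȳ) = (1 − 0.11079297)·554.9/4179 = 0.88920703·0.13278296 = 0.11807154.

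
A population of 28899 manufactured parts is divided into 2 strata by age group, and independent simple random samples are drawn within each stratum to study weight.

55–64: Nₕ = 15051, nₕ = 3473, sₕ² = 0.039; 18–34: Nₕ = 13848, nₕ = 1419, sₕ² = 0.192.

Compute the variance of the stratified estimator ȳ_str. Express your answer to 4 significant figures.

3.023 × 10^-5

Var(ȳ_str) = Σₕ Wₕ²(1 − fₕ)sₕ²/nₕ with Wₕ = Nₕ/N, N = 28899.
55–64: Wₕ = 0.52081387; term = 0.52081387²·(1 − 0.23074879)·0.039/3473 = 2.3431123 × 10^-6.
18–34: Wₕ = 0.47918613; term = 0.47918613²·(1 − 0.10246967)·0.192/1419 = 2.7885372 × 10^-5.
Sum = 3.0228484 × 10^-5.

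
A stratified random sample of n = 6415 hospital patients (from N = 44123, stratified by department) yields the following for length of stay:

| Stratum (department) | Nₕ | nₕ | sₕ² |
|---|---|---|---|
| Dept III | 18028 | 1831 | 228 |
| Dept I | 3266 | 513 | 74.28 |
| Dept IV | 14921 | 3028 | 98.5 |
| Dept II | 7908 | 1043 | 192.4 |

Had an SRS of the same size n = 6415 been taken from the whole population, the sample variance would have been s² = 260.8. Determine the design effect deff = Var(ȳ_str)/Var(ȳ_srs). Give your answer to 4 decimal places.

0.7902

Var(ȳ_str) = Σ Wₕ²(1−fₕ)sₕ²/nₕ with Wₕ = Nₕ/44123:
  Dept III: (18028/44123)²·(1−1831/18028)·228/1831 = 0.018676632
  Dept I: (3266/44123)²·(1−513/3266)·74.28/513 = 6.6872392 × 10^-4
  Dept IV: (14921/44123)²·(1−3028/14921)·98.5/3028 = 0.002965102
  Dept II: (7908/44123)²·(1−1043/7908)·192.4/1043 = 0.0051439637
  → Var(ȳ_str) = 0.027454422.
Var(ȳ_srs) = (1 − 6415/44123)·260.8/6415 = 0.034743966.
deff = 0.027454422 / 0.034743966 = 0.7902.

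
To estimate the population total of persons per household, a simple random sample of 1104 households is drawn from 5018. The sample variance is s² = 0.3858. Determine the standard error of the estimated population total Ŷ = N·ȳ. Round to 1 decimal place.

82.8

Var(Ŷ) = N²·Var(ȳ) = N²·(1 − n/N)·s²/n.
f = 1104/5018 = 0.22000797; Var(ȳ) = 0.77999203·0.3858/1104 = 2.725733 × 10^-4.
Var(Ŷ) = 5018² · (2.725733 × 10^-4) = 6863.484.
SE(Ŷ) = √(6863.484) = 82.8.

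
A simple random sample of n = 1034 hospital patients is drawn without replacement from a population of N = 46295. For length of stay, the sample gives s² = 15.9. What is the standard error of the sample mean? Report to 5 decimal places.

0.12261

Under SRS without replacement, Var(ȳ) = (1 − f)·s²/n with f = n/N = 1034/46295 = 0.02233503.
Var(ȳ) = (1 − 0.02233503)·15.9/1034 = 0.97766497·0.015377176 = 0.015033726.
SE(ȳ) = √(0.015033726) = 0.12261.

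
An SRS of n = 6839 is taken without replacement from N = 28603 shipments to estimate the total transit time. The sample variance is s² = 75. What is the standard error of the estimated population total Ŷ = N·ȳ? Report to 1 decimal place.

2612.8

Var(Ŷ) = N²·Var(ȳ) = N²·(1 − n/N)·s²/n.
f = 6839/28603 = 0.23910079; Var(ȳ) = 0.76089921·75/6839 = 0.008344413.
Var(Ŷ) = 28603² · 0.008344413 = 6.826828 × 10^6.
SE(Ŷ) = √(6.826828 × 10^6) = 2612.8.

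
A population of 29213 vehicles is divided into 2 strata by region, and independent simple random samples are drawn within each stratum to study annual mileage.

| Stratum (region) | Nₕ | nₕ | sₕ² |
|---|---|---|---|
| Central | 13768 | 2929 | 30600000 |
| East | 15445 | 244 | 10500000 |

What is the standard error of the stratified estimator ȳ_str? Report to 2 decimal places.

116.90

Var(ȳ_str) = Σₕ Wₕ²(1 − fₕ)sₕ²/nₕ with Wₕ = Nₕ/N, N = 29213.
Central: Wₕ = 0.47129703; term = 0.47129703²·(1 − 0.21273969)·30600000/2929 = 1826.8791.
East: Wₕ = 0.52870297; term = 0.52870297²·(1 − 0.01579799)·10500000/244 = 11838.788.
Sum = 13665.667.
SE = √(13665.667) = 116.90.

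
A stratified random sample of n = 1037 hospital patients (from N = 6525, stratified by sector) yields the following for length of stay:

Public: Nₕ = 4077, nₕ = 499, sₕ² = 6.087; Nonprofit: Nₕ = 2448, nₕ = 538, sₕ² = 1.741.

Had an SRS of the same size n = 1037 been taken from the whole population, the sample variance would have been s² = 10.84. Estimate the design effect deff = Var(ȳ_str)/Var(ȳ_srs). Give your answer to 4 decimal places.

Var(ȳ_str) = Σ Wₕ²(1−fₕ)sₕ²/nₕ with Wₕ = Nₕ/6525:
  Public: (4077/6525)²·(1−499/4077)·6.087/499 = 0.004179485
  Nonprofit: (2448/6525)²·(1−538/2448)·1.741/538 = 3.5538594 × 10^-4
  → Var(ȳ_str) = 0.0045348709.
Var(ȳ_srs) = (1 − 1037/6525)·10.84/1037 = 0.0087919278.
deff = 0.0045348709 / 0.0087919278 = 0.5158.

0.5158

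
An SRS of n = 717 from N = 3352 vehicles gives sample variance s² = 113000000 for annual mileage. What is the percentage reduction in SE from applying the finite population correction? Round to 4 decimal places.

f = n/N = 717/3352 = 0.21390215.
SE_no-fpc = √(s²/n) = 396.99007; SE_fpc = √((1−f)s²/n) = 351.97997.
Ratio = √(1−f) = 0.88662159. Reduction = 100·(1 − 0.88662159) = 11.3378%.

11.3378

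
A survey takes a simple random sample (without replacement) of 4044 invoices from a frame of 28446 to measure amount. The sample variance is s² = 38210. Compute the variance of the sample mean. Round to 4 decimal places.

8.1053

Under SRS without replacement, Var(ȳ) = (1 − f)·s²/n with f = n/N = 4044/28446 = 0.14216410.
Var(ȳ) = (1 − 0.14216410)·38210/4044 = 0.85783590·9.4485658 = 8.1053189.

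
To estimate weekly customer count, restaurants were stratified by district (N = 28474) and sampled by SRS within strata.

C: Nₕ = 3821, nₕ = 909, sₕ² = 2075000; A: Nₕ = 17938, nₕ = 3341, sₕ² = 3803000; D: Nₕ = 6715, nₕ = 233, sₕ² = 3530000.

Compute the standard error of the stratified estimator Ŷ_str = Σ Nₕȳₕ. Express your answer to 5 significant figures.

991410

Var(Ŷ_str) = Σₕ Nₕ²(1 − fₕ)sₕ²/nₕ.
C: 3821²·(1 − 909/3821)·2075000/909 = 2.5399351 × 10^10.
A: 17938²·(1 − 3341/17938)·3803000/3341 = 2.9804887 × 10^11.
D: 6715²·(1 − 233/6715)·3530000/233 = 6.5943778 × 10^11.
Sum = 9.82886 × 10^11.
SE = √(9.82886 × 10^11) = 991410.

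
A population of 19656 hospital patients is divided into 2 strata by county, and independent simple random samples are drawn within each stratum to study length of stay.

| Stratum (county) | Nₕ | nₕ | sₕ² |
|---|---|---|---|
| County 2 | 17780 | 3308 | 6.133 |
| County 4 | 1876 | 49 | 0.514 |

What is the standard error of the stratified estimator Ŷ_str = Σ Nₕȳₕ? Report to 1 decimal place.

716.2

Var(Ŷ_str) = Σₕ Nₕ²(1 − fₕ)sₕ²/nₕ.
County 2: 17780²·(1 − 3308/17780)·6.133/3308 = 477054.26.
County 4: 1876²·(1 − 49/1876)·0.514/49 = 35953.272.
Sum = 513007.53.
SE = √(513007.53) = 716.2.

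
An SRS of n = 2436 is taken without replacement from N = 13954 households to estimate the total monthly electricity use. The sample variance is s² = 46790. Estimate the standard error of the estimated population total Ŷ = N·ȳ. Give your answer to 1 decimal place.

Var(Ŷ) = N²·Var(ȳ) = N²·(1 − n/N)·s²/n.
f = 2436/13954 = 0.17457360; Var(ȳ) = 0.82542640·46790/2436 = 15.854557.
Var(Ŷ) = 13954² · 15.854557 = 3.0871061 × 10^9.
SE(Ŷ) = √(3.0871061 × 10^9) = 55561.7.

55561.7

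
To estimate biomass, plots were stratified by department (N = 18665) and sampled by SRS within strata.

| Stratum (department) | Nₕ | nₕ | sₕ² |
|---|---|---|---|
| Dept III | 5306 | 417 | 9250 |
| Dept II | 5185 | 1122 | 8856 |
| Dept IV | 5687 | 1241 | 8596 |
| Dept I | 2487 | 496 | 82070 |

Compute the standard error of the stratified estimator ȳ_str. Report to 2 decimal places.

2.23

Var(ȳ_str) = Σₕ Wₕ²(1 − fₕ)sₕ²/nₕ with Wₕ = Nₕ/N, N = 18665.
Dept III: Wₕ = 0.28427538; term = 0.28427538²·(1 − 0.07859028)·9250/417 = 1.6517221.
Dept II: Wₕ = 0.27779266; term = 0.27779266²·(1 − 0.21639344)·8856/1122 = 0.47729221.
Dept IV: Wₕ = 0.30468792; term = 0.30468792²·(1 − 0.21821699)·8596/1241 = 0.5027144.
Dept I: Wₕ = 0.13324404; term = 0.13324404²·(1 − 0.19943707)·82070/496 = 2.3517644.
Sum = 4.9834931.
SE = √(4.9834931) = 2.23.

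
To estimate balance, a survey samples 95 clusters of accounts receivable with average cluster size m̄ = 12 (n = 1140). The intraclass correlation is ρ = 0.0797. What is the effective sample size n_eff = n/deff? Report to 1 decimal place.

607.4

deff = 1 + (12 − 1)·0.0797 = 1 + 0.8767 = 1.8767.
n_eff = 1140 / 1.8767 = 607.4.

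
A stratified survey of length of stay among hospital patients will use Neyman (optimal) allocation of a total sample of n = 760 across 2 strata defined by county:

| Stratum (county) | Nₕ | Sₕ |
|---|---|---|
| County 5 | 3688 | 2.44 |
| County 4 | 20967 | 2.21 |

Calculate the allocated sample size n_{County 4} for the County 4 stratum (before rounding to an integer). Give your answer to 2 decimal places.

Neyman allocation: nₕ = n·NₕSₕ / Σⱼ NⱼSⱼ.
Σ NⱼSⱼ = 3688·2.44 + 20967·2.21 = 55335.79.
n_{County 4} = 760·20967·2.21 / 55335.79 = 636.41.

636.41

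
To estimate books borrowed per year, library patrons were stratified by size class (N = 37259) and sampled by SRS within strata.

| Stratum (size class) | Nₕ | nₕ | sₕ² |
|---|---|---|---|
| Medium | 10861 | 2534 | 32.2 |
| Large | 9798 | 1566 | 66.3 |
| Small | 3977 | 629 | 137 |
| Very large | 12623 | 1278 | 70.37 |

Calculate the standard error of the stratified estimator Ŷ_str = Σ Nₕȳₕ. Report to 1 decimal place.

3917.8

Var(Ŷ_str) = Σₕ Nₕ²(1 − fₕ)sₕ²/nₕ.
Medium: 10861²·(1 − 2534/10861)·32.2/2534 = 1.1492318 × 10^6.
Large: 9798²·(1 − 1566/9798)·66.3/1566 = 3.4147945 × 10^6.
Small: 3977²·(1 − 629/3977)·137/629 = 2.9000866 × 10^6.
Very large: 12623²·(1 − 1278/12623)·70.37/1278 = 7.8854009 × 10^6.
Sum = 1.5349514 × 10^7.
SE = √(1.5349514 × 10^7) = 3917.8.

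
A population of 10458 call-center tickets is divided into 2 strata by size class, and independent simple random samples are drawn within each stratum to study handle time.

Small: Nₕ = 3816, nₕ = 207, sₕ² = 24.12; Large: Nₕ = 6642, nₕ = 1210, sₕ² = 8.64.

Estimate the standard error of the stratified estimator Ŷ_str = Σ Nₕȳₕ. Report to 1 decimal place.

Var(Ŷ_str) = Σₕ Nₕ²(1 − fₕ)sₕ²/nₕ.
Small: 3816²·(1 − 207/3816)·24.12/207 = 1.6047309 × 10^6.
Large: 6642²·(1 − 1210/6642)·8.64/1210 = 257624.41.
Sum = 1.8623553 × 10^6.
SE = √(1.8623553 × 10^6) = 1364.7.

1364.7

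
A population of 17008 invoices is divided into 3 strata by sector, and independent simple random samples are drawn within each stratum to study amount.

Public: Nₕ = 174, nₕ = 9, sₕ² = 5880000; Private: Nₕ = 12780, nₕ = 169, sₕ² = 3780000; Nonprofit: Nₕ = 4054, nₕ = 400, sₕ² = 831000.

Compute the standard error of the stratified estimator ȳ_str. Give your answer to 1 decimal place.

112.4

Var(ȳ_str) = Σₕ Wₕ²(1 − fₕ)sₕ²/nₕ with Wₕ = Nₕ/N, N = 17008.
Public: Wₕ = 0.01023048; term = 0.01023048²·(1 − 0.05172414)·5880000/9 = 64.842763.
Private: Wₕ = 0.75141110; term = 0.75141110²·(1 − 0.01322379)·3780000/169 = 12461.748.
Nonprofit: Wₕ = 0.23835842; term = 0.23835842²·(1 − 0.09866798)·831000/400 = 106.38657.
Sum = 12632.977.
SE = √(12632.977) = 112.4.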